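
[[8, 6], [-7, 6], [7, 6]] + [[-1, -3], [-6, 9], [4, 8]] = [[7, 3], [-13, 15], [11, 14]]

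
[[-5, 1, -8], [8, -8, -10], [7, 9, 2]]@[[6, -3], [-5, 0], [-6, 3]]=C[0][0] = (-5)*(6) + (1)*(-5) + (-8)*(-6) = 13
C[0][1] = (-5)*(-3) + (1)*(0) + (-8)*(3) = -9
C[1][0] = (8)*(6) + (-8)*(-5) + (-10)*(-6) = 148
C[1][1] = (8)*(-3) + (-8)*(0) + (-10)*(3) = -54
C[2][0] = (7)*(6) + (9)*(-5) + (2)*(-6) = -15
C[2][1] = (7)*(-3) + (9)*(0) + (2)*(3) = -15
= [[13, -9], [148, -54], [-15, -15]]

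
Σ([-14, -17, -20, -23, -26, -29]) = (-14) + (-17) + (-20) + (-23) + (-26) + (-29)
= -129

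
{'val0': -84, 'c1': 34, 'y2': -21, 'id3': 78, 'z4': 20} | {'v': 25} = {'val0': -84, 'c1': 34, 'y2': -21, 'id3': 78, 'z4': 20, 'v': 25}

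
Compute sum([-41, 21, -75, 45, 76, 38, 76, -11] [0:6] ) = slice → [-41, 21, -75, 45, 76, 38]
(-41) + 21 + (-75) + 45 + 76 + 38
= 64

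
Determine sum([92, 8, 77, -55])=122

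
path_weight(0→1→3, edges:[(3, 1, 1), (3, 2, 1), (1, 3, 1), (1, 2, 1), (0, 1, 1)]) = 2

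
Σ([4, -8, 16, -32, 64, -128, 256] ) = 172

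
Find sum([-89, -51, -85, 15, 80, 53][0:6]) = slice → [-89, -51, -85, 15, 80, 53]
(-89) + (-51) + (-85) + 15 + 80 + 53
= -77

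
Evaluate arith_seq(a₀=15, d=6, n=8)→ [15, 21, 27, 33, 39, 45, 51, 57]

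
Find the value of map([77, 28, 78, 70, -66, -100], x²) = (77)²=5929, (28)²=784, (78)²=6084, (70)²=4900, (-66)²=4356, (-100)²=10000
= [5929, 784, 6084, 4900, 4356, 10000]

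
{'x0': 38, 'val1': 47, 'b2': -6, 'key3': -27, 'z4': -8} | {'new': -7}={'x0': 38, 'val1': 47, 'b2': -6, 'key3': -27, 'z4': -8, 'new': -7}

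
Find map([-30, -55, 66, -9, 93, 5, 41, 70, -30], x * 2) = [-60, -110, 132, -18, 186, 10, 82, 140, -60]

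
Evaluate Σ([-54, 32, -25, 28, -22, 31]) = -10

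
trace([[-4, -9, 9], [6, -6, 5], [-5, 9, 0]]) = diagonal: (-4) + (-6) + 0
= -10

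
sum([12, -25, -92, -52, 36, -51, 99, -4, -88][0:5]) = -121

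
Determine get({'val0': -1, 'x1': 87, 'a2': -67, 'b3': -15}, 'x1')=87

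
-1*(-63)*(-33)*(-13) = 27027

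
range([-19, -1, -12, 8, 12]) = 31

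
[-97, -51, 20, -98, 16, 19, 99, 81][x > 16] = keep x where x > 16: -97✗, -51✗, 20✓, -98✗, 16✗, 19✓, 99✓, 81✓
= [20, 19, 99, 81]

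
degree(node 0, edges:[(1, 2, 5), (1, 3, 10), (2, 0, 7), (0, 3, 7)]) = incident: (2,0), (0,3)
= 2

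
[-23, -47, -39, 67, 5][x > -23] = keep x where x > -23: -23✗, -47✗, -39✗, 67✓, 5✓
= [67, 5]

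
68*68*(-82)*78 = -29575104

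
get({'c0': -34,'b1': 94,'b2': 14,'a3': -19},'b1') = 94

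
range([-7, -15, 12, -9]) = 27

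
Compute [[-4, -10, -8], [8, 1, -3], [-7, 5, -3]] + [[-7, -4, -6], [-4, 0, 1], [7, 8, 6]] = [[-11, -14, -14], [4, 1, -2], [0, 13, 3]]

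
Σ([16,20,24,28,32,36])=16 + 20 + 24 + 28 + 32 + 36
= 156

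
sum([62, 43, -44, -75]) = -14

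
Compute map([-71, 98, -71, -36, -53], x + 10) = [-61, 108, -61, -26, -43]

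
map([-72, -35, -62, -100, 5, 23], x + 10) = [-62, -25, -52, -90, 15, 33]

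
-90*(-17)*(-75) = -114750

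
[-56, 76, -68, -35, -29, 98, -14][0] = -56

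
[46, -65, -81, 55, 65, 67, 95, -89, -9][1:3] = [-65, -81]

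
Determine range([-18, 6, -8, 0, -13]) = 24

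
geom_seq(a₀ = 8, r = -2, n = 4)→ [8, -16, 32, -64]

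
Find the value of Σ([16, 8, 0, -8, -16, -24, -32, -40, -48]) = -144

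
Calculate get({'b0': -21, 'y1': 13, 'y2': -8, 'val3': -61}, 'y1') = 13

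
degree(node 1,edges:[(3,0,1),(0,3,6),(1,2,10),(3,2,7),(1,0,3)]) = 2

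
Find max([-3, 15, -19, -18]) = 15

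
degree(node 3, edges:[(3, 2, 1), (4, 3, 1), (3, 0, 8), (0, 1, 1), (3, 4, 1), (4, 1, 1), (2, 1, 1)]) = 4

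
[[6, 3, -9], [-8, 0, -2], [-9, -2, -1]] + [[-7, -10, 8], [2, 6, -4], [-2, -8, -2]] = [[-1, -7, -1], [-6, 6, -6], [-11, -10, -3]]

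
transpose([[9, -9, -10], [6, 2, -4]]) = [[9, 6], [-9, 2], [-10, -4]]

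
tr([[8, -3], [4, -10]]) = diagonal: 8 + (-10)
= -2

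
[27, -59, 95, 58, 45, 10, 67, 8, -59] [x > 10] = keep x where x > 10: 27✓, -59✗, 95✓, 58✓, 45✓, 10✗, 67✓, 8✗, -59✗
= [27, 95, 58, 45, 67]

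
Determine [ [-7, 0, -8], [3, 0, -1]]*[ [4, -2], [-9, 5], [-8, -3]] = C[0][0] = (-7)*(4) + (0)*(-9) + (-8)*(-8) = 36
C[0][1] = (-7)*(-2) + (0)*(5) + (-8)*(-3) = 38
C[1][0] = (3)*(4) + (0)*(-9) + (-1)*(-8) = 20
C[1][1] = (3)*(-2) + (0)*(5) + (-1)*(-3) = -3
= [[36, 38], [20, -3]]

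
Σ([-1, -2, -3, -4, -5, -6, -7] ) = -28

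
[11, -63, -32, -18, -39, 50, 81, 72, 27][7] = 72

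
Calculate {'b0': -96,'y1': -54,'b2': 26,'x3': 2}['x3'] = 2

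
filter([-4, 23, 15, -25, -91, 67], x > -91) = keep x where x > -91: -4✓, 23✓, 15✓, -25✓, -91✗, 67✓
= [-4, 23, 15, -25, 67]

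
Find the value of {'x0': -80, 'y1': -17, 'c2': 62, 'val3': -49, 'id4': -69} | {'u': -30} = {'x0': -80, 'y1': -17, 'c2': 62, 'val3': -49, 'id4': -69, 'u': -30}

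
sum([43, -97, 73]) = 43 + (-97) + 73
= 19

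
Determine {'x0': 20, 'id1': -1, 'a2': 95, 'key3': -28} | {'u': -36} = {'x0': 20, 'id1': -1, 'a2': 95, 'key3': -28, 'u': -36}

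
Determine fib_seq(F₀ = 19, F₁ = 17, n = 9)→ [19, 17, 36, 53, 89, 142, 231, 373, 604]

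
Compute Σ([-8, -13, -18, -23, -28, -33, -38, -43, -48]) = (-8) + (-13) + (-18) + (-23) + (-28) + (-33) + (-38) + (-43) + (-48)
= -252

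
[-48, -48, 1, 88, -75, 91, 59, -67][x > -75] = keep x where x > -75: -48✓, -48✓, 1✓, 88✓, -75✗, 91✓, 59✓, -67✓
= [-48, -48, 1, 88, 91, 59, -67]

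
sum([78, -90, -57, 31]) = 78 + (-90) + (-57) + 31
= -38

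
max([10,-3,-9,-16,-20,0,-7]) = 10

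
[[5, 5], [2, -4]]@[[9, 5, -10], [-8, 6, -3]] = [[5, 55, -65], [50, -14, -8]]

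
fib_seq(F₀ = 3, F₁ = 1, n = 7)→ F_2 = F_1 + F_0 = 4
F_3 = F_2 + F_1 = 5
F_4 = F_3 + F_2 = 9
...
= [3, 1, 4, 5, 9, 14, 23]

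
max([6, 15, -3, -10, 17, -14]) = 17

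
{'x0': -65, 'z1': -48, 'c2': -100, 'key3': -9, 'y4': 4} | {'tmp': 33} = {'x0': -65, 'z1': -48, 'c2': -100, 'key3': -9, 'y4': 4, 'tmp': 33}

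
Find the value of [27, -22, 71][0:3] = [27, -22, 71]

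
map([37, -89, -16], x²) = [1369, 7921, 256]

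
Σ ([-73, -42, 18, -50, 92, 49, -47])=-53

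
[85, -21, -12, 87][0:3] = [85, -21, -12]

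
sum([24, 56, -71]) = 9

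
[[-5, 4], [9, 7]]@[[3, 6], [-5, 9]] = [[-35, 6], [-8, 117]]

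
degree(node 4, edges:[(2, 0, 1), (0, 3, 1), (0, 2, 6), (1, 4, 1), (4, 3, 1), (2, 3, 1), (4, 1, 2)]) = 3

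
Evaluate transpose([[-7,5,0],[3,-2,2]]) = [[-7, 3], [5, -2], [0, 2]]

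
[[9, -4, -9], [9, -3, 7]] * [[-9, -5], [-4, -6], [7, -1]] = [[-128, -12], [-20, -34]]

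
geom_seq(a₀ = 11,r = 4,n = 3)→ a_0 = 11*4^0 = 11
a_1 = 11*4^1 = 44
a_2 = 11*4^2 = 176
= [11, 44, 176]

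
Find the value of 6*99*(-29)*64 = -1102464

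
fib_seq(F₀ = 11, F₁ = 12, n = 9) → [11, 12, 23, 35, 58, 93, 151, 244, 395]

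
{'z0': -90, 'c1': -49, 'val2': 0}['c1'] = -49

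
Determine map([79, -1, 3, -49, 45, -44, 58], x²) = (79)²=6241, (-1)²=1, (3)²=9, (-49)²=2401, (45)²=2025, (-44)²=1936, (58)²=3364
= [6241, 1, 9, 2401, 2025, 1936, 3364]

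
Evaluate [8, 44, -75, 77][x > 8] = [44, 77]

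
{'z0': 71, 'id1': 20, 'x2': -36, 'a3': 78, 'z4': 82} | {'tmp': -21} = {'z0': 71, 'id1': 20, 'x2': -36, 'a3': 78, 'z4': 82, 'tmp': -21}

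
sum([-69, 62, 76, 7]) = 76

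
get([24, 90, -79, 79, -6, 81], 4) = -6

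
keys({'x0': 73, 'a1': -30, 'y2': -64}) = ['x0', 'a1', 'y2']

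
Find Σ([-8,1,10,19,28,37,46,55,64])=(-8) + 1 + 10 + 19 + 28 + 37 + 46 + 55 + 64
= 252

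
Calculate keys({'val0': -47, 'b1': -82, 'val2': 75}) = ['val0', 'b1', 'val2']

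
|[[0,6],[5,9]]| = -30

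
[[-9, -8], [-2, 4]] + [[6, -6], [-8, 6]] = [[-3, -14], [-10, 10]]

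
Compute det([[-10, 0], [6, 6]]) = (-10)*(6) - (0)*(6)
= -60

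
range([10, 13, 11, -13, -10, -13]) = 26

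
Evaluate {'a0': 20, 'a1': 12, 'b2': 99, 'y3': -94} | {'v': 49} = {'a0': 20, 'a1': 12, 'b2': 99, 'y3': -94, 'v': 49}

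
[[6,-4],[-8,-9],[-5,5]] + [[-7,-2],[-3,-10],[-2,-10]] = [[-1, -6], [-11, -19], [-7, -5]]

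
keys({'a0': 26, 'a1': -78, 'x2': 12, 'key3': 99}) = ['a0', 'a1', 'x2', 'key3']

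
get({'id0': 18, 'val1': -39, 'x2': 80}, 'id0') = 18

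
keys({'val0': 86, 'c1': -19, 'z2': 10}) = ['val0', 'c1', 'z2']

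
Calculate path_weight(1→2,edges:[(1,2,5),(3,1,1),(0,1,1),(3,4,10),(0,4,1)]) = w(1→2)=5
= 5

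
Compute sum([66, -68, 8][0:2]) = -2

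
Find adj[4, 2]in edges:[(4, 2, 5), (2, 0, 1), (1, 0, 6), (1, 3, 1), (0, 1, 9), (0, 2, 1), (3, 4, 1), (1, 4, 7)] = 5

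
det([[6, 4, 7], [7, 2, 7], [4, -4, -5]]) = (1)*(6)*det([[2, 7], [-4, -5]]) + (-1)*(4)*det([[7, 7], [4, -5]]) + (1)*(7)*det([[7, 2], [4, -4]])
= 108 + 252 + -252
= 108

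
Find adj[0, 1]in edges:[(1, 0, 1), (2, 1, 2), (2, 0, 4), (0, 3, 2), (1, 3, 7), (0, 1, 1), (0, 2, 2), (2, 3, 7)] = 1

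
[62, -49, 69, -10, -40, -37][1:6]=[-49, 69, -10, -40, -37]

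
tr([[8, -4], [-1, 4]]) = diagonal: 8 + 4
= 12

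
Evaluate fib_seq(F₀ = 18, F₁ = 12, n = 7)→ F_2 = F_1 + F_0 = 30
F_3 = F_2 + F_1 = 42
F_4 = F_3 + F_2 = 72
...
= [18, 12, 30, 42, 72, 114, 186]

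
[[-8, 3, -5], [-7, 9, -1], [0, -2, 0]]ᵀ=[[-8, -7, 0], [3, 9, -2], [-5, -1, 0]]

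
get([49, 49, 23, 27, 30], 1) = 49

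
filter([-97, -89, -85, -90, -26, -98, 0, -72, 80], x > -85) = keep x where x > -85: -97✗, -89✗, -85✗, -90✗, -26✓, -98✗, 0✓, -72✓, 80✓
= [-26, 0, -72, 80]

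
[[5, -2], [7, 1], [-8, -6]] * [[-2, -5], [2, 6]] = [[-14, -37], [-12, -29], [4, 4]]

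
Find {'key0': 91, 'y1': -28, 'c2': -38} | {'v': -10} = {'key0': 91, 'y1': -28, 'c2': -38, 'v': -10}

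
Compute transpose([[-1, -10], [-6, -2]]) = [[-1, -6], [-10, -2]]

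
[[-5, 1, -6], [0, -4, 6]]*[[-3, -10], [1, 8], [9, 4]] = [[-38, 34], [50, -8]]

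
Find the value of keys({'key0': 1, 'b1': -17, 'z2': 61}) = ['key0', 'b1', 'z2']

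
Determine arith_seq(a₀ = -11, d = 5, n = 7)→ a_0 = -11 + 0*5 = -11
a_1 = -11 + 1*5 = -6
a_2 = -11 + 2*5 = -1
...
= [-11, -6, -1, 4, 9, 14, 19]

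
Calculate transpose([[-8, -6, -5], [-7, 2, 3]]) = [[-8, -7], [-6, 2], [-5, 3]]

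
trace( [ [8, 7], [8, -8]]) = 0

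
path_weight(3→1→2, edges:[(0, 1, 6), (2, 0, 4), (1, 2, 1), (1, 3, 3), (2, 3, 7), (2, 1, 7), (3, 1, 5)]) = 6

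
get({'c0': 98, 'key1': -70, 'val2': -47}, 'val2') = -47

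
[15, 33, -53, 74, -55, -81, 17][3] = 74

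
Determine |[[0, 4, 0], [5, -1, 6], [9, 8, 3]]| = (1)*(0)*det([[-1, 6], [8, 3]]) + (-1)*(4)*det([[5, 6], [9, 3]]) + (1)*(0)*det([[5, -1], [9, 8]])
= 0 + 156 + 0
= 156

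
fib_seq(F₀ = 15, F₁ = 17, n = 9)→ F_2 = F_1 + F_0 = 32
F_3 = F_2 + F_1 = 49
F_4 = F_3 + F_2 = 81
...
= [15, 17, 32, 49, 81, 130, 211, 341, 552]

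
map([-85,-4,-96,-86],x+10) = -85+10=-75, -4+10=6, -96+10=-86, -86+10=-76
= [-75, 6, -86, -76]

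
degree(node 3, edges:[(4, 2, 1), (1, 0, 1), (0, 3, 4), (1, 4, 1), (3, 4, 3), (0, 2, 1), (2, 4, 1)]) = 2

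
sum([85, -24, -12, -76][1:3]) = -36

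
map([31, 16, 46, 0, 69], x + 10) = 31+10=41, 16+10=26, 46+10=56, 0+10=10, 69+10=79
= [41, 26, 56, 10, 79]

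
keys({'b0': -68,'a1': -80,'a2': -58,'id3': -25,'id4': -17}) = ['b0', 'a1', 'a2', 'id3', 'id4']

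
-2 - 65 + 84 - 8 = 9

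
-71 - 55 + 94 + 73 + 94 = 135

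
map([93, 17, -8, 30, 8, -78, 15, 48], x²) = [8649, 289, 64, 900, 64, 6084, 225, 2304]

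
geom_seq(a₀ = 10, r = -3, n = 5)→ [10, -30, 90, -270, 810]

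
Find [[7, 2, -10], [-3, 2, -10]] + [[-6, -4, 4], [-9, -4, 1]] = [[1, -2, -6], [-12, -2, -9]]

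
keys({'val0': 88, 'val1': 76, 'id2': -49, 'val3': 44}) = ['val0', 'val1', 'id2', 'val3']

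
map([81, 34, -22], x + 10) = [91, 44, -12]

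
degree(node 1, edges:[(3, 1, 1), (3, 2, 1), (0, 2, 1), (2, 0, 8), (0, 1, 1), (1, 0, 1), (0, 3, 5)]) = incident: (3,1), (0,1), (1,0)
= 3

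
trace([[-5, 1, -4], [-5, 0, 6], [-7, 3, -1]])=-6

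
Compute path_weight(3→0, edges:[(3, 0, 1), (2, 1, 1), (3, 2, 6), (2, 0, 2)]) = 1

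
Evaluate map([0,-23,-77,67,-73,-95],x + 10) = [10, -13, -67, 77, -63, -85]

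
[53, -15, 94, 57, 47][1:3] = [-15, 94]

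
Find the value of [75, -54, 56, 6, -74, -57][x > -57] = [75, -54, 56, 6]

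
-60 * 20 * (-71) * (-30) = -2556000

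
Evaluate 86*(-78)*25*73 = -12242100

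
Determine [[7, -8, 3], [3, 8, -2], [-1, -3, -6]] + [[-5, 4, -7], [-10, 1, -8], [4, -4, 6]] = [[2, -4, -4], [-7, 9, -10], [3, -7, 0]]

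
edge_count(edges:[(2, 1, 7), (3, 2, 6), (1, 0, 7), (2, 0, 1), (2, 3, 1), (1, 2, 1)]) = 6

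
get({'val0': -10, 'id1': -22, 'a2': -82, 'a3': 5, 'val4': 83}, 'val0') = -10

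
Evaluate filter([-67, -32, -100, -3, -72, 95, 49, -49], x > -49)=keep x where x > -49: -67✗, -32✓, -100✗, -3✓, -72✗, 95✓, 49✓, -49✗
= [-32, -3, 95, 49]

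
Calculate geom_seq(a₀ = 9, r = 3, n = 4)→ a_0 = 9*3^0 = 9
a_1 = 9*3^1 = 27
a_2 = 9*3^2 = 81
...
= [9, 27, 81, 243]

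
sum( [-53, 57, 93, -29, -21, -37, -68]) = -58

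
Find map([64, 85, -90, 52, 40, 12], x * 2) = 64*2=128, 85*2=170, -90*2=-180, 52*2=104, 40*2=80, 12*2=24
= [128, 170, -180, 104, 80, 24]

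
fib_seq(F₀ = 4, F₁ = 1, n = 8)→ [4, 1, 5, 6, 11, 17, 28, 45]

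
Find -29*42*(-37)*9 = 405594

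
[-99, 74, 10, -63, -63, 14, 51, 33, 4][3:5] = [-63, -63]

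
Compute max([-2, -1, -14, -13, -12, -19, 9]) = 9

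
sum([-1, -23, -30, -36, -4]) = -94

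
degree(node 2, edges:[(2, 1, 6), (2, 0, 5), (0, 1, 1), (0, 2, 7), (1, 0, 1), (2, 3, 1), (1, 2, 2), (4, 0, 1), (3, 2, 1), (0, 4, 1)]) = 6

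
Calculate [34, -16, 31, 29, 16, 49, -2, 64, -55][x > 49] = keep x where x > 49: 34✗, -16✗, 31✗, 29✗, 16✗, 49✗, -2✗, 64✓, -55✗
= [64]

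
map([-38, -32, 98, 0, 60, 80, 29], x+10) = -38+10=-28, -32+10=-22, 98+10=108, 0+10=10, 60+10=70, 80+10=90, 29+10=39
= [-28, -22, 108, 10, 70, 90, 39]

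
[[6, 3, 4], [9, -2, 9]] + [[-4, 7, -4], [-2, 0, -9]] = [[2, 10, 0], [7, -2, 0]]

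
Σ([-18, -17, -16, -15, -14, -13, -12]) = (-18) + (-17) + (-16) + (-15) + (-14) + (-13) + (-12)
= -105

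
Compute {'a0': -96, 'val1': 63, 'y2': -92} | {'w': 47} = {'a0': -96, 'val1': 63, 'y2': -92, 'w': 47}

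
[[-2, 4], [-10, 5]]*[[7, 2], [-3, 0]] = C[0][0] = (-2)*(7) + (4)*(-3) = -26
C[0][1] = (-2)*(2) + (4)*(0) = -4
C[1][0] = (-10)*(7) + (5)*(-3) = -85
C[1][1] = (-10)*(2) + (5)*(0) = -20
= [[-26, -4], [-85, -20]]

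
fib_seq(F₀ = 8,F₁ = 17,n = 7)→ [8, 17, 25, 42, 67, 109, 176]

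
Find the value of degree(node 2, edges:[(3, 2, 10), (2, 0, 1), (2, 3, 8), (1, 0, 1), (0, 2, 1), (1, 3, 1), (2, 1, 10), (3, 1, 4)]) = incident: (3,2), (2,0), (2,3), (0,2), (2,1)
= 5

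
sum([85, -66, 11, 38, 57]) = 125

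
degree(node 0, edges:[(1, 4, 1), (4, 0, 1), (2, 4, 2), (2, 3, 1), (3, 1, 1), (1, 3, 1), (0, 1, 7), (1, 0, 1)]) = incident: (4,0), (0,1), (1,0)
= 3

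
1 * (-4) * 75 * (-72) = 21600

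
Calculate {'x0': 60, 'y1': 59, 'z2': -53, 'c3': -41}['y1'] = 59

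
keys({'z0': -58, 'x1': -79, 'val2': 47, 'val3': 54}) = ['z0', 'x1', 'val2', 'val3']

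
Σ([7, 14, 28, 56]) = 7 + 14 + 28 + 56
= 105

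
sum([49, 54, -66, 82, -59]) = 60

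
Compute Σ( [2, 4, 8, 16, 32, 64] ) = 2 + 4 + 8 + 16 + 32 + 64
= 126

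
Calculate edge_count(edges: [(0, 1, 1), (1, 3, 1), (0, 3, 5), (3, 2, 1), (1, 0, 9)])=5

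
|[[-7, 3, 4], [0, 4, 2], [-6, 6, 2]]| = 88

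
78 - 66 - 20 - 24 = -32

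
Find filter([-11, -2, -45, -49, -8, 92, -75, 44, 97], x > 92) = [97]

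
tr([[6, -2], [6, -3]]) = diagonal: 6 + (-3)
= 3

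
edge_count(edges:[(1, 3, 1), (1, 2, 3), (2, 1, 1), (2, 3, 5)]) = 4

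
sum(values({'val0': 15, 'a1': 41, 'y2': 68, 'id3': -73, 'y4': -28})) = 23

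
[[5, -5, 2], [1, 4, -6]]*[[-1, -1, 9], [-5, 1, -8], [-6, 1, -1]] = [[8, -8, 83], [15, -3, -17]]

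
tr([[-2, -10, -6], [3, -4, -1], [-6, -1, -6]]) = diagonal: (-2) + (-4) + (-6)
= -12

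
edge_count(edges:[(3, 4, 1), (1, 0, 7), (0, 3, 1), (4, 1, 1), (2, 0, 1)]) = 5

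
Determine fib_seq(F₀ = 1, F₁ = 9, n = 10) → F_2 = F_1 + F_0 = 10
F_3 = F_2 + F_1 = 19
F_4 = F_3 + F_2 = 29
...
= [1, 9, 10, 19, 29, 48, 77, 125, 202, 327]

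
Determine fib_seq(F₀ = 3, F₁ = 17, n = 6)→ F_2 = F_1 + F_0 = 20
F_3 = F_2 + F_1 = 37
F_4 = F_3 + F_2 = 57
...
= [3, 17, 20, 37, 57, 94]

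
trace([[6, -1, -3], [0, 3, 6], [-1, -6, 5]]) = 14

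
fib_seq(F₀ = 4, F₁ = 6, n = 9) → F_2 = F_1 + F_0 = 10
F_3 = F_2 + F_1 = 16
F_4 = F_3 + F_2 = 26
...
= [4, 6, 10, 16, 26, 42, 68, 110, 178]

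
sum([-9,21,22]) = (-9) + 21 + 22
= 34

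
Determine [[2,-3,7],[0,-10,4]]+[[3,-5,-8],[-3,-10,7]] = [[5, -8, -1], [-3, -20, 11]]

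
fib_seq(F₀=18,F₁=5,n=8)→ [18, 5, 23, 28, 51, 79, 130, 209]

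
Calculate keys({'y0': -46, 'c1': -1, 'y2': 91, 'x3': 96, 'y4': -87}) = ['y0', 'c1', 'y2', 'x3', 'y4']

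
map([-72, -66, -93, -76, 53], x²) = [5184, 4356, 8649, 5776, 2809]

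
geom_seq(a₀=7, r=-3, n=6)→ a_0 = 7*(-3)^0 = 7
a_1 = 7*(-3)^1 = -21
a_2 = 7*(-3)^2 = 63
...
= [7, -21, 63, -189, 567, -1701]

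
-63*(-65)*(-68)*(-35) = 9746100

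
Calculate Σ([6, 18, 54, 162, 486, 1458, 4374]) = 6 + 18 + 54 + 162 + 486 + 1458 + 4374
= 6558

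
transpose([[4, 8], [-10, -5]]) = [[4, -10], [8, -5]]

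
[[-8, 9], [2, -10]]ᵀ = [[-8, 2], [9, -10]]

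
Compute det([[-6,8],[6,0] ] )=(-6)*(0) - (8)*(6)
= -48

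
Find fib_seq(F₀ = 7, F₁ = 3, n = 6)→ F_2 = F_1 + F_0 = 10
F_3 = F_2 + F_1 = 13
F_4 = F_3 + F_2 = 23
...
= [7, 3, 10, 13, 23, 36]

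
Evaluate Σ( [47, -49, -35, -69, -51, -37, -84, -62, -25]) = -365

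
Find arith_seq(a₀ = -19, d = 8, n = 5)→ a_0 = -19 + 0*8 = -19
a_1 = -19 + 1*8 = -11
a_2 = -19 + 2*8 = -3
...
= [-19, -11, -3, 5, 13]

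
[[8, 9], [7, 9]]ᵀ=[[8, 7], [9, 9]]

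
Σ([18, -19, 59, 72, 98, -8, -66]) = 18 + (-19) + 59 + 72 + 98 + (-8) + (-66)
= 154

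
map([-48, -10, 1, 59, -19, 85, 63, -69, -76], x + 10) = [-38, 0, 11, 69, -9, 95, 73, -59, -66]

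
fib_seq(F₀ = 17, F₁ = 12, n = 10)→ F_2 = F_1 + F_0 = 29
F_3 = F_2 + F_1 = 41
F_4 = F_3 + F_2 = 70
...
= [17, 12, 29, 41, 70, 111, 181, 292, 473, 765]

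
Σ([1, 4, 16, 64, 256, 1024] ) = 1365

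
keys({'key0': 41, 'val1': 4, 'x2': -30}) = ['key0', 'val1', 'x2']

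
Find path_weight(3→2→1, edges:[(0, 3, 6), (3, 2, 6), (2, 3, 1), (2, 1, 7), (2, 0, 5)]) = 13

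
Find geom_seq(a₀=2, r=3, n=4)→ [2, 6, 18, 54]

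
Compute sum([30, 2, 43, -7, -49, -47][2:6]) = slice → [43, -7, -49, -47]
43 + (-7) + (-49) + (-47)
= -60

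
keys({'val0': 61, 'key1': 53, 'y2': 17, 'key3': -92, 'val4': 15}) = ['val0', 'key1', 'y2', 'key3', 'val4']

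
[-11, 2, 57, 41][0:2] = [-11, 2]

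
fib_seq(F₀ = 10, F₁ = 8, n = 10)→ [10, 8, 18, 26, 44, 70, 114, 184, 298, 482]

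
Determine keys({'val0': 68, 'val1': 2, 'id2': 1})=['val0', 'val1', 'id2']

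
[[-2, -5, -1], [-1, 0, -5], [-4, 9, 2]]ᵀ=[[-2, -1, -4], [-5, 0, 9], [-1, -5, 2]]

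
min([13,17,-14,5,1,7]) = -14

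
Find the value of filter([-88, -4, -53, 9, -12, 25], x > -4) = keep x where x > -4: -88✗, -4✗, -53✗, 9✓, -12✗, 25✓
= [9, 25]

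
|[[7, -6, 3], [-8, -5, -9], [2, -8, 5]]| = -589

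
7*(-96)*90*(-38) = 2298240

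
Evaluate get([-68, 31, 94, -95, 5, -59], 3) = -95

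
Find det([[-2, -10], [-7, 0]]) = (-2)*(0) - (-10)*(-7)
= -70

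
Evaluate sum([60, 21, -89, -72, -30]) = 60 + 21 + (-89) + (-72) + (-30)
= -110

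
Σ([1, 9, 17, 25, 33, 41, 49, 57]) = 1 + 9 + 17 + 25 + 33 + 41 + 49 + 57
= 232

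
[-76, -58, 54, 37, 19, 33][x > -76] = [-58, 54, 37, 19, 33]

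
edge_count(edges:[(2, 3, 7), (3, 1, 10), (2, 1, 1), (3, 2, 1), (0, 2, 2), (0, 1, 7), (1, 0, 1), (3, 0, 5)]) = 8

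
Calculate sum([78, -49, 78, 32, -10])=78 + (-49) + 78 + 32 + (-10)
= 129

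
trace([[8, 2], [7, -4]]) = 4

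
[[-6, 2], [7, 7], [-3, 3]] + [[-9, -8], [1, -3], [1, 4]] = [[-15, -6], [8, 4], [-2, 7]]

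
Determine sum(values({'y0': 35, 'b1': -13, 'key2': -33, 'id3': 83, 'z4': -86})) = -14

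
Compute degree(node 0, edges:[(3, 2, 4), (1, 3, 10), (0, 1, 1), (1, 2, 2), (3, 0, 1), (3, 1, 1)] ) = 2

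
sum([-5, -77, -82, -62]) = -226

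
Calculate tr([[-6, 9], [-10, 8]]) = 2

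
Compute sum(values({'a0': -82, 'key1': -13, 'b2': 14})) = -81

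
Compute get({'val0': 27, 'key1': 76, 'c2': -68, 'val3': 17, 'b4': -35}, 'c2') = -68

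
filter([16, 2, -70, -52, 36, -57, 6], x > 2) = [16, 36, 6]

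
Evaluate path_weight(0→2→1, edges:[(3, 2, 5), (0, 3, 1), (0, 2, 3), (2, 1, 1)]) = w(0→2)=3 + w(2→1)=1
= 4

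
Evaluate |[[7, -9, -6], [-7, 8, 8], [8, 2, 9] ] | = -283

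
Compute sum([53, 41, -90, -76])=-72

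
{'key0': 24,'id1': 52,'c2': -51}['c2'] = -51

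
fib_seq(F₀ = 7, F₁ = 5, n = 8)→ F_2 = F_1 + F_0 = 12
F_3 = F_2 + F_1 = 17
F_4 = F_3 + F_2 = 29
...
= [7, 5, 12, 17, 29, 46, 75, 121]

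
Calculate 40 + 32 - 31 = 41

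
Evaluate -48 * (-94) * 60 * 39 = 10558080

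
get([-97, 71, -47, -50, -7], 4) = -7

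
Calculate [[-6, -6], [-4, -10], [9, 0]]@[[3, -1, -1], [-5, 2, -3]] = [[12, -6, 24], [38, -16, 34], [27, -9, -9]]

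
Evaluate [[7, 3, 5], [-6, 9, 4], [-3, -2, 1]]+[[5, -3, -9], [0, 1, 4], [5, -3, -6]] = [[12, 0, -4], [-6, 10, 8], [2, -5, -5]]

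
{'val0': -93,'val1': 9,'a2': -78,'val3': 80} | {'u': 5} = {'val0': -93, 'val1': 9, 'a2': -78, 'val3': 80, 'u': 5}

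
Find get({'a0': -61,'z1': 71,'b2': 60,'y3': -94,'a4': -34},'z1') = 71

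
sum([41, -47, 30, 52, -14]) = 41 + (-47) + 30 + 52 + (-14)
= 62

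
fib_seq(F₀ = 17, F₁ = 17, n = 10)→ [17, 17, 34, 51, 85, 136, 221, 357, 578, 935]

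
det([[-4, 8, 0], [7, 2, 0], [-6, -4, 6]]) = -384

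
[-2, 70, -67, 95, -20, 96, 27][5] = 96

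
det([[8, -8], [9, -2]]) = (8)*(-2) - (-8)*(9)
= 56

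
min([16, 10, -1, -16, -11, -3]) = -16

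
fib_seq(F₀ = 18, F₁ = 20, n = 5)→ F_2 = F_1 + F_0 = 38
F_3 = F_2 + F_1 = 58
F_4 = F_3 + F_2 = 96
= [18, 20, 38, 58, 96]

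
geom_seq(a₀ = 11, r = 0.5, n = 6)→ [11.0, 5.5, 2.75, 1.375, 0.6875, 0.34375]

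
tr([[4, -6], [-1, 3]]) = 7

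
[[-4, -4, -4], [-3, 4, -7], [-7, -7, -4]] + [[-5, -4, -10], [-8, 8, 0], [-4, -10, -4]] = [[-9, -8, -14], [-11, 12, -7], [-11, -17, -8]]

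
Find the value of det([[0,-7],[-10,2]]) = -70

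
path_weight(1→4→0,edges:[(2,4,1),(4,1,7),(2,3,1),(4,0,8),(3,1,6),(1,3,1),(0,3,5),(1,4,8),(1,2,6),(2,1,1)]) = w(1→4)=8 + w(4→0)=8
= 16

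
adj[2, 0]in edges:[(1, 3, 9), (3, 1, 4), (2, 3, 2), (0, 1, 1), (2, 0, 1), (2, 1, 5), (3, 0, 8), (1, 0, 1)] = 1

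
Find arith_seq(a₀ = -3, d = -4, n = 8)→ [-3, -7, -11, -15, -19, -23, -27, -31]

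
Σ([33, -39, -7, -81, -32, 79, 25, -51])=-73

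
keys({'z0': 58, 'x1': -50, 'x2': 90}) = ['z0', 'x1', 'x2']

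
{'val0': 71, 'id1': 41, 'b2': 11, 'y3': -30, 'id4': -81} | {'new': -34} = {'val0': 71, 'id1': 41, 'b2': 11, 'y3': -30, 'id4': -81, 'new': -34}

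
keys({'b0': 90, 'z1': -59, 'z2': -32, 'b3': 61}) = ['b0', 'z1', 'z2', 'b3']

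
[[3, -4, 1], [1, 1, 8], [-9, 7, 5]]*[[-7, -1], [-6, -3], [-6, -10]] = [[-3, -1], [-61, -84], [-9, -62]]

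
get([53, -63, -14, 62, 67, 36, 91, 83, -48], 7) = 83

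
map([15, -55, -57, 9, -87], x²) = (15)²=225, (-55)²=3025, (-57)²=3249, (9)²=81, (-87)²=7569
= [225, 3025, 3249, 81, 7569]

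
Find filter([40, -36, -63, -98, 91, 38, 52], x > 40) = [91, 52]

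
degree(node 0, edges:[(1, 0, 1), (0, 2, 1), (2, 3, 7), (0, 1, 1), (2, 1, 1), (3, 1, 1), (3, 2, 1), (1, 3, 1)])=incident: (1,0), (0,2), (0,1)
= 3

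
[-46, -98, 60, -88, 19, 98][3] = -88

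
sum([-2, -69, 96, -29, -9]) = -13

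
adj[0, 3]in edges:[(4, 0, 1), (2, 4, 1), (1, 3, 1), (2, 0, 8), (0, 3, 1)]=1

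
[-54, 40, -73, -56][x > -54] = [40]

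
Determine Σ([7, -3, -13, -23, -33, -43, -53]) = 7 + (-3) + (-13) + (-23) + (-33) + (-43) + (-53)
= -161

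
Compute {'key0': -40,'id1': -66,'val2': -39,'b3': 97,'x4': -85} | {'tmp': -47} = {'key0': -40, 'id1': -66, 'val2': -39, 'b3': 97, 'x4': -85, 'tmp': -47}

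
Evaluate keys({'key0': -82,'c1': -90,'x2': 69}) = ['key0', 'c1', 'x2']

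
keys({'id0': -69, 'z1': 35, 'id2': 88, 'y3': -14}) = ['id0', 'z1', 'id2', 'y3']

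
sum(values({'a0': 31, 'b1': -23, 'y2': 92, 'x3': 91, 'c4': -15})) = 176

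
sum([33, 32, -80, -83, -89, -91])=33 + 32 + (-80) + (-83) + (-89) + (-91)
= -278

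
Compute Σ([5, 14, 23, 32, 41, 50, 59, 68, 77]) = 369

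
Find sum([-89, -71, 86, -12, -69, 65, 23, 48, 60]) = (-89) + (-71) + 86 + (-12) + (-69) + 65 + 23 + 48 + 60
= 41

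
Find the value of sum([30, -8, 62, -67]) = 30 + (-8) + 62 + (-67)
= 17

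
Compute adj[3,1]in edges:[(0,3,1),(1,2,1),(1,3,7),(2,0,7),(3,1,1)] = 1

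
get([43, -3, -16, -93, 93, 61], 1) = -3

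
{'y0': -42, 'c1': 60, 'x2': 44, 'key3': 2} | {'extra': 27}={'y0': -42, 'c1': 60, 'x2': 44, 'key3': 2, 'extra': 27}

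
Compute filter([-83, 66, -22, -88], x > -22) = keep x where x > -22: -83✗, 66✓, -22✗, -88✗
= [66]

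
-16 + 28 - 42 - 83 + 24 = -89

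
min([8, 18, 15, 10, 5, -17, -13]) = -17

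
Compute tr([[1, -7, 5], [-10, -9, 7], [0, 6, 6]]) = -2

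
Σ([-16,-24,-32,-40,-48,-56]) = (-16) + (-24) + (-32) + (-40) + (-48) + (-56)
= -216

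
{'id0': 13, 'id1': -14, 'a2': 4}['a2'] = 4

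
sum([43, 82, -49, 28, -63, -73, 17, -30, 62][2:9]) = slice → [-49, 28, -63, -73, 17, -30, 62]
(-49) + 28 + (-63) + (-73) + 17 + (-30) + 62
= -108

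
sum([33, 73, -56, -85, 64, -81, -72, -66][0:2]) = 106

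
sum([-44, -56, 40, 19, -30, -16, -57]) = -144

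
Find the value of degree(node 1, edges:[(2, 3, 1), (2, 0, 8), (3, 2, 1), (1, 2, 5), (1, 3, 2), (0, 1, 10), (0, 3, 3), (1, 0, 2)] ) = 4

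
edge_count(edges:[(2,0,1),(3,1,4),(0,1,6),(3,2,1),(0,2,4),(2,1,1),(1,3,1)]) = 7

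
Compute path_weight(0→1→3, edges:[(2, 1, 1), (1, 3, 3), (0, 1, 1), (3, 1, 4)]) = w(0→1)=1 + w(1→3)=3
= 4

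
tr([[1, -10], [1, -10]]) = diagonal: 1 + (-10)
= -9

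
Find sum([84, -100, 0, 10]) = -6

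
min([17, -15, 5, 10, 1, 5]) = -15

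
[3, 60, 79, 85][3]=85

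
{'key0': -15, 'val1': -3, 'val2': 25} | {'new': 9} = {'key0': -15, 'val1': -3, 'val2': 25, 'new': 9}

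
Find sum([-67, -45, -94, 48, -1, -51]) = -210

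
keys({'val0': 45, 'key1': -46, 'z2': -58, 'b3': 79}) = ['val0', 'key1', 'z2', 'b3']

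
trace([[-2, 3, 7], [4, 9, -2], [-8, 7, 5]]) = 12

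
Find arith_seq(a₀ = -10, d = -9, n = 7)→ [-10, -19, -28, -37, -46, -55, -64]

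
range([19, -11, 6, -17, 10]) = 36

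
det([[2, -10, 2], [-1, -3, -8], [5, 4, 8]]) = 358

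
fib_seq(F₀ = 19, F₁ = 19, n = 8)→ F_2 = F_1 + F_0 = 38
F_3 = F_2 + F_1 = 57
F_4 = F_3 + F_2 = 95
...
= [19, 19, 38, 57, 95, 152, 247, 399]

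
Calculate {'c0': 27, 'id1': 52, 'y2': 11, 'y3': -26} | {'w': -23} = {'c0': 27, 'id1': 52, 'y2': 11, 'y3': -26, 'w': -23}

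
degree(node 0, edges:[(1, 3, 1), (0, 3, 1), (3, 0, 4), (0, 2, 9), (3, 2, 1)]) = 3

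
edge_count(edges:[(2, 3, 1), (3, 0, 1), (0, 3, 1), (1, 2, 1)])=4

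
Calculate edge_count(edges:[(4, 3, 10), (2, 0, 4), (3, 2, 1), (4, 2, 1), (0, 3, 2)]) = 5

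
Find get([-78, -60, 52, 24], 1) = -60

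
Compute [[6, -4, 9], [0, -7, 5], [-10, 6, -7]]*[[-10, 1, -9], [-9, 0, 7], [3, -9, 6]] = [[3, -75, -28], [78, -45, -19], [25, 53, 90]]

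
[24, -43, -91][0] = 24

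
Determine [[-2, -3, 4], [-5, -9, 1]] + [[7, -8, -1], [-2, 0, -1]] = [[5, -11, 3], [-7, -9, 0]]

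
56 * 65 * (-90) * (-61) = 19983600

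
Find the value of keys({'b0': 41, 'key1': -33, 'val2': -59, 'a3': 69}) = ['b0', 'key1', 'val2', 'a3']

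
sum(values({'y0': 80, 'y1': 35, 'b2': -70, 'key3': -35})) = 10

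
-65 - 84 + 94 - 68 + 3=-120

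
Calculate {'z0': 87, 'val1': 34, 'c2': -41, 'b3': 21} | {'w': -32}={'z0': 87, 'val1': 34, 'c2': -41, 'b3': 21, 'w': -32}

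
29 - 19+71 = 81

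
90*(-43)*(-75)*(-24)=-6966000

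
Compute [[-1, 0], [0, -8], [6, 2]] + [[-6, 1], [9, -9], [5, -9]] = [[-7, 1], [9, -17], [11, -7]]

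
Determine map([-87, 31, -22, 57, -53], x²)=[7569, 961, 484, 3249, 2809]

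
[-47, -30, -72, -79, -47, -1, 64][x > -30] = [-1, 64]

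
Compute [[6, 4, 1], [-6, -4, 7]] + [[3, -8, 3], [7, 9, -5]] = [[9, -4, 4], [1, 5, 2]]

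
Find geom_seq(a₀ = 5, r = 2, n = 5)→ a_0 = 5*2^0 = 5
a_1 = 5*2^1 = 10
a_2 = 5*2^2 = 20
...
= [5, 10, 20, 40, 80]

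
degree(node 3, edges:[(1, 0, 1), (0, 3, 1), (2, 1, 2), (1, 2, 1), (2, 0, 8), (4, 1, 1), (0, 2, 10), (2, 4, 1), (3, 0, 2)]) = incident: (0,3), (3,0)
= 2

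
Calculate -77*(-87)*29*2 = 388542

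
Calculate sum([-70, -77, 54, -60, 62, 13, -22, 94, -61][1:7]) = slice → [-77, 54, -60, 62, 13, -22]
(-77) + 54 + (-60) + 62 + 13 + (-22)
= -30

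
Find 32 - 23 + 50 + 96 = 155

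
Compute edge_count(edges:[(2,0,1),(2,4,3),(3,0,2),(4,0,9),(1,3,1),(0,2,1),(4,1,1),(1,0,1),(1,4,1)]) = 9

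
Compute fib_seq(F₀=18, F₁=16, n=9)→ [18, 16, 34, 50, 84, 134, 218, 352, 570]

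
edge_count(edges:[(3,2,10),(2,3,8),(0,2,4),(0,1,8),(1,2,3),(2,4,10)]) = 6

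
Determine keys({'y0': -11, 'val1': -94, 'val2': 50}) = ['y0', 'val1', 'val2']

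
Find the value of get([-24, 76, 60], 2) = 60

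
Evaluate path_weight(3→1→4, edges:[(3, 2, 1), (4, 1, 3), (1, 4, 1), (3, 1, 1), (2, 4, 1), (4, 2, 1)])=w(3→1)=1 + w(1→4)=1
= 2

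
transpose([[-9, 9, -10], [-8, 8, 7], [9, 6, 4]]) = [[-9, -8, 9], [9, 8, 6], [-10, 7, 4]]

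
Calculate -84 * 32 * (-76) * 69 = 14095872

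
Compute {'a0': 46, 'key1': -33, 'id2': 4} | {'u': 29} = {'a0': 46, 'key1': -33, 'id2': 4, 'u': 29}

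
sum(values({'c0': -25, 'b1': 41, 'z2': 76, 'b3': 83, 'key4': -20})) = (-25) + 41 + 76 + 83 + (-20)
= 155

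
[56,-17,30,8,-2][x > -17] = keep x where x > -17: 56✓, -17✗, 30✓, 8✓, -2✓
= [56, 30, 8, -2]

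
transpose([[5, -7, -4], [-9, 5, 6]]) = [[5, -9], [-7, 5], [-4, 6]]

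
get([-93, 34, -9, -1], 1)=34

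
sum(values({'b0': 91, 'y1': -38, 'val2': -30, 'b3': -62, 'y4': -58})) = 91 + (-38) + (-30) + (-62) + (-58)
= -97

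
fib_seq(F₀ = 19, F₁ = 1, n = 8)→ F_2 = F_1 + F_0 = 20
F_3 = F_2 + F_1 = 21
F_4 = F_3 + F_2 = 41
...
= [19, 1, 20, 21, 41, 62, 103, 165]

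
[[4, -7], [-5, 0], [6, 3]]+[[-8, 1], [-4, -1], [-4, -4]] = [[-4, -6], [-9, -1], [2, -1]]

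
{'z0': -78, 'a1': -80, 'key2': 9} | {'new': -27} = {'z0': -78, 'a1': -80, 'key2': 9, 'new': -27}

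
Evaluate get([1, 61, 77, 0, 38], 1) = 61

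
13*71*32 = 29536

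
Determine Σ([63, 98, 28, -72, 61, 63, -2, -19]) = 220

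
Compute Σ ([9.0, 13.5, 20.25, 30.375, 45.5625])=118.6875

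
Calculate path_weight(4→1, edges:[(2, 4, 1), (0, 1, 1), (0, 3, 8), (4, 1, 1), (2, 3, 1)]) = 1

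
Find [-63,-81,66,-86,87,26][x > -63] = keep x where x > -63: -63✗, -81✗, 66✓, -86✗, 87✓, 26✓
= [66, 87, 26]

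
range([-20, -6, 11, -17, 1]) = 31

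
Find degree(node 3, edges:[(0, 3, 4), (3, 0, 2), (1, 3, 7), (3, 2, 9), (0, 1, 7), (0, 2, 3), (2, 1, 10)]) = incident: (0,3), (3,0), (1,3), (3,2)
= 4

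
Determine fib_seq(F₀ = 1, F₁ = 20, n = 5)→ F_2 = F_1 + F_0 = 21
F_3 = F_2 + F_1 = 41
F_4 = F_3 + F_2 = 62
= [1, 20, 21, 41, 62]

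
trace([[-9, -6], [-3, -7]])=diagonal: (-9) + (-7)
= -16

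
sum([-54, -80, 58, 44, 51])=(-54) + (-80) + 58 + 44 + 51
= 19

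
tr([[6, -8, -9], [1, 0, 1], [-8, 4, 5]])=diagonal: 6 + 0 + 5
= 11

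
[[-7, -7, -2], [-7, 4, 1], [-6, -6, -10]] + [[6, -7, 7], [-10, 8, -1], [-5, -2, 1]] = [[-1, -14, 5], [-17, 12, 0], [-11, -8, -9]]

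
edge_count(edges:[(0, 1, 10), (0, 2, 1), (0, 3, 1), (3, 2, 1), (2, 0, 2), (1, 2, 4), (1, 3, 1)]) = 7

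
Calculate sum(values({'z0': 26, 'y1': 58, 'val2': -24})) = 26 + 58 + (-24)
= 60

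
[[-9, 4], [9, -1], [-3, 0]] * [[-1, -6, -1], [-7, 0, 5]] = C[0][0] = (-9)*(-1) + (4)*(-7) = -19
C[0][1] = (-9)*(-6) + (4)*(0) = 54
C[0][2] = (-9)*(-1) + (4)*(5) = 29
C[1][0] = (9)*(-1) + (-1)*(-7) = -2
C[1][1] = (9)*(-6) + (-1)*(0) = -54
C[1][2] = (9)*(-1) + (-1)*(5) = -14
... (3 more cells)
= [[-19, 54, 29], [-2, -54, -14], [3, 18, 3]]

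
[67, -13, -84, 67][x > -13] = keep x where x > -13: 67✓, -13✗, -84✗, 67✓
= [67, 67]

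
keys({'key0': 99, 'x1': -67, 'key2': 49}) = ['key0', 'x1', 'key2']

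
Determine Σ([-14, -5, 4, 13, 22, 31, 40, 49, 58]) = 198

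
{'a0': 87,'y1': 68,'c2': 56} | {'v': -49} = {'a0': 87, 'y1': 68, 'c2': 56, 'v': -49}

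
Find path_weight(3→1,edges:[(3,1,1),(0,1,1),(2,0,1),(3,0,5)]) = w(3→1)=1
= 1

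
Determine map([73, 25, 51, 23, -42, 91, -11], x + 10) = [83, 35, 61, 33, -32, 101, -1]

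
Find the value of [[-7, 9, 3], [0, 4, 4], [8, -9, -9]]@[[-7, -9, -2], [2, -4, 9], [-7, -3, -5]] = C[0][0] = (-7)*(-7) + (9)*(2) + (3)*(-7) = 46
C[0][1] = (-7)*(-9) + (9)*(-4) + (3)*(-3) = 18
C[0][2] = (-7)*(-2) + (9)*(9) + (3)*(-5) = 80
C[1][0] = (0)*(-7) + (4)*(2) + (4)*(-7) = -20
C[1][1] = (0)*(-9) + (4)*(-4) + (4)*(-3) = -28
C[1][2] = (0)*(-2) + (4)*(9) + (4)*(-5) = 16
... (3 more cells)
= [[46, 18, 80], [-20, -28, 16], [-11, -9, -52]]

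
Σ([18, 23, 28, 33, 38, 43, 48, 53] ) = 284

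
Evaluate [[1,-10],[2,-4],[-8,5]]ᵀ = [[1, 2, -8], [-10, -4, 5]]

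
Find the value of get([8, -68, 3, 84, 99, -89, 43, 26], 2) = 3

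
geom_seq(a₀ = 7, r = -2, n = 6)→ a_0 = 7*(-2)^0 = 7
a_1 = 7*(-2)^1 = -14
a_2 = 7*(-2)^2 = 28
...
= [7, -14, 28, -56, 112, -224]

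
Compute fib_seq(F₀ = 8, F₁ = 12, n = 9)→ [8, 12, 20, 32, 52, 84, 136, 220, 356]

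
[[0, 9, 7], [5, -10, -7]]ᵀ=[[0, 5], [9, -10], [7, -7]]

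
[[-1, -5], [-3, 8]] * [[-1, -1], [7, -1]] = C[0][0] = (-1)*(-1) + (-5)*(7) = -34
C[0][1] = (-1)*(-1) + (-5)*(-1) = 6
C[1][0] = (-3)*(-1) + (8)*(7) = 59
C[1][1] = (-3)*(-1) + (8)*(-1) = -5
= [[-34, 6], [59, -5]]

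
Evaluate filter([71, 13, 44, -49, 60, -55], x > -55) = [71, 13, 44, -49, 60]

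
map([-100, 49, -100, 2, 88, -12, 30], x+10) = [-90, 59, -90, 12, 98, -2, 40]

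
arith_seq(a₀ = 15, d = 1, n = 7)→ [15, 16, 17, 18, 19, 20, 21]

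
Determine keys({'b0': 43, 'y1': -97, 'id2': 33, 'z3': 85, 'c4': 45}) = ['b0', 'y1', 'id2', 'z3', 'c4']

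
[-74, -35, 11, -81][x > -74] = keep x where x > -74: -74✗, -35✓, 11✓, -81✗
= [-35, 11]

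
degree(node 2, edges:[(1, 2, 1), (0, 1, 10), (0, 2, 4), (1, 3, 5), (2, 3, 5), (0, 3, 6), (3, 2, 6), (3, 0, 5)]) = 4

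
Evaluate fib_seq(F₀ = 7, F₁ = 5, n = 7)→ F_2 = F_1 + F_0 = 12
F_3 = F_2 + F_1 = 17
F_4 = F_3 + F_2 = 29
...
= [7, 5, 12, 17, 29, 46, 75]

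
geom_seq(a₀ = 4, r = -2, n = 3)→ [4, -8, 16]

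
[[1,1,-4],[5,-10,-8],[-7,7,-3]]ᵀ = [[1, 5, -7], [1, -10, 7], [-4, -8, -3]]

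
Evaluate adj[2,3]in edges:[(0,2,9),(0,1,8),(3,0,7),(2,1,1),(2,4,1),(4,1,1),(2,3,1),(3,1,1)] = 1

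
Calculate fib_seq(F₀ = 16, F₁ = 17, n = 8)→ [16, 17, 33, 50, 83, 133, 216, 349]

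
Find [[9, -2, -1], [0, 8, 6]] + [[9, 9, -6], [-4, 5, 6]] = [[18, 7, -7], [-4, 13, 12]]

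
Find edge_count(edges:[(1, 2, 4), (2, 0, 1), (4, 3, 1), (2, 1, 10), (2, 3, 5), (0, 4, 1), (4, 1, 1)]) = 7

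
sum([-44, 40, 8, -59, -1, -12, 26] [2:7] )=slice → [8, -59, -1, -12, 26]
8 + (-59) + (-1) + (-12) + 26
= -38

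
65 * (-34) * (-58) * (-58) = -7434440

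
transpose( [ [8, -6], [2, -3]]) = [[8, 2], [-6, -3]]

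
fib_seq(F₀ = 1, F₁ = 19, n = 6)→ F_2 = F_1 + F_0 = 20
F_3 = F_2 + F_1 = 39
F_4 = F_3 + F_2 = 59
...
= [1, 19, 20, 39, 59, 98]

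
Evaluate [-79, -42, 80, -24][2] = 80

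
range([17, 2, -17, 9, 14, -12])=34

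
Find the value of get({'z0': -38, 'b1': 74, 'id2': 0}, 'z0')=-38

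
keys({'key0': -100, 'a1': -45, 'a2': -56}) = ['key0', 'a1', 'a2']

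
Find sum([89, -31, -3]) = 89 + (-31) + (-3)
= 55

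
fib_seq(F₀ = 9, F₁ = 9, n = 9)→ [9, 9, 18, 27, 45, 72, 117, 189, 306]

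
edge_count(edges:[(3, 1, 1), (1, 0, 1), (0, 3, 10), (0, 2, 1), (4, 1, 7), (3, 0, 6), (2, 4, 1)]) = 7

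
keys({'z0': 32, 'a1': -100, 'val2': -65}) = ['z0', 'a1', 'val2']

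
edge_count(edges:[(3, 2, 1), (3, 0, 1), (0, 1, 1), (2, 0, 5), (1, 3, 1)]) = 5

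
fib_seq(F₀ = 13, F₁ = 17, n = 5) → [13, 17, 30, 47, 77]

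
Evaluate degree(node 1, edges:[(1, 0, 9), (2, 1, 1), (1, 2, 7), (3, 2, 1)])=incident: (1,0), (2,1), (1,2)
= 3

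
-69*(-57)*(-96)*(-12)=4530816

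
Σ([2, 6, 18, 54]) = 80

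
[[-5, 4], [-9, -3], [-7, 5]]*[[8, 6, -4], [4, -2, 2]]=C[0][0] = (-5)*(8) + (4)*(4) = -24
C[0][1] = (-5)*(6) + (4)*(-2) = -38
C[0][2] = (-5)*(-4) + (4)*(2) = 28
C[1][0] = (-9)*(8) + (-3)*(4) = -84
C[1][1] = (-9)*(6) + (-3)*(-2) = -48
C[1][2] = (-9)*(-4) + (-3)*(2) = 30
... (3 more cells)
= [[-24, -38, 28], [-84, -48, 30], [-36, -52, 38]]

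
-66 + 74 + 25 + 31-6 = 58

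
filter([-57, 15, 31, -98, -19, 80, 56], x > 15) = keep x where x > 15: -57✗, 15✗, 31✓, -98✗, -19✗, 80✓, 56✓
= [31, 80, 56]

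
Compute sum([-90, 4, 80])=(-90) + 4 + 80
= -6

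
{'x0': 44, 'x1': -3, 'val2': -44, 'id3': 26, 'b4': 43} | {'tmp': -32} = {'x0': 44, 'x1': -3, 'val2': -44, 'id3': 26, 'b4': 43, 'tmp': -32}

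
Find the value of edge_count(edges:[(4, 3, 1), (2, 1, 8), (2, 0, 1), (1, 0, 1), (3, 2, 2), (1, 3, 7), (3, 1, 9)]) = 7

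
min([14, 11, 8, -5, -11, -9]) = -11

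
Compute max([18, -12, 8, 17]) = 18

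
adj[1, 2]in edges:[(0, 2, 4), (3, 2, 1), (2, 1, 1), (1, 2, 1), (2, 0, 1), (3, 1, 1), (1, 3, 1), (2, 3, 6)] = 1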